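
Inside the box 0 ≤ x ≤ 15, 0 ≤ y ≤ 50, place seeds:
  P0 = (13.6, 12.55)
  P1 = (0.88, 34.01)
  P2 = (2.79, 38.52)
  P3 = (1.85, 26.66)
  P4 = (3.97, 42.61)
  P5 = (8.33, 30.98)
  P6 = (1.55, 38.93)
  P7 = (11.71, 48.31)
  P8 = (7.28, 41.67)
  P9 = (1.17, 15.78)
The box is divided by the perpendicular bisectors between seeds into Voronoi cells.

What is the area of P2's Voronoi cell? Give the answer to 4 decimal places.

1. box [0,15]×[0,50]: [(0, 0) (15, 0) (15, 50) (0, 50)]
2. ⊥bis P2·P0 via (8.195,25.535): [(0, 22.1238) (15, 28.3676) (15, 50) (0, 50)]  |A|=371.3144
3. ⊥bis P2·P1 via (1.835,36.265): [(0, 37.0421) (15, 30.6896) (15, 50) (0, 50)]  |A|=242.0122
4. ⊥bis P2·P3 via (2.32,32.59): [(0, 37.0421) (12.3989, 31.7912) (15, 31.585) (15, 50) (0, 50)]  |A|=240.8476
5. ⊥bis P2·P4 via (3.38,40.565): [(0, 41.5402) (0, 37.0421) (12.3989, 31.7912) (15, 31.585) (15, 37.2125)]  |A|=81.4928
6. ⊥bis P2·P5 via (5.56,34.75): [(10.6282, 38.4738) (0, 41.5402) (0, 37.0421) (5.506, 34.7103)]  |A|=40.2359
7. ⊥bis P2·P6 via (2.17,38.725): [(10.6282, 38.4738) (2.8308, 40.7235) (1.4154, 36.4427) (5.506, 34.7103)]  |A|=30.4158
8. ⊥bis P2·P7 via (7.25,43.415): [(10.6282, 38.4738) (2.8308, 40.7235) (1.4154, 36.4427) (5.506, 34.7103)]  |A|=30.4158
9. ⊥bis P2·P8 via (5.035,40.095): [(7.6879, 36.3135) (5.0416, 40.0856) (2.8308, 40.7235) (1.4154, 36.4427) (5.506, 34.7103)]  |A|=22.0118
10. ⊥bis P2·P9 via (1.98,27.15): [(7.6879, 36.3135) (5.0416, 40.0856) (2.8308, 40.7235) (1.4154, 36.4427) (5.506, 34.7103)]  |A|=22.0118
11. canonical 5-gon: [(7.6879, 36.3135) (5.0416, 40.0856) (2.8308, 40.7235) (1.4154, 36.4427) (5.506, 34.7103)]
12. shoelace: 22.0118

Area of P2's cell: 22.0118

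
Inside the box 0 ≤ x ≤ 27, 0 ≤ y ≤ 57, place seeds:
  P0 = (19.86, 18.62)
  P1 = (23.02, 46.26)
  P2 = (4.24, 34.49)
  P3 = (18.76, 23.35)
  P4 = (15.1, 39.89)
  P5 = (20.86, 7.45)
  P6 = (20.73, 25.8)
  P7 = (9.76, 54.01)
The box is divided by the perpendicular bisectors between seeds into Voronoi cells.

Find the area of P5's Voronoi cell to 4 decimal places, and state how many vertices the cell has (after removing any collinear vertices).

Area of P5's cell: 335.3631 (4 vertices)

1. box [0,27]×[0,57]: [(0, 0) (27, 0) (27, 57) (0, 57)]
2. ⊥bis P5·P0 via (20.36,13.035): [(0, 11.2123) (0, 0) (27, 0) (27, 13.6294)]  |A|=335.3631
3. ⊥bis P5·P1 via (21.94,26.855): [(0, 11.2123) (0, 0) (27, 0) (27, 13.6294)]  |A|=335.3631
4. ⊥bis P5·P2 via (12.55,20.97): [(0, 11.2123) (0, 0) (27, 0) (27, 13.6294)]  |A|=335.3631
5. ⊥bis P5·P3 via (19.81,15.4): [(0, 11.2123) (0, 0) (27, 0) (27, 13.6294)]  |A|=335.3631
6. ⊥bis P5·P4 via (17.98,23.67): [(0, 11.2123) (0, 0) (27, 0) (27, 13.6294)]  |A|=335.3631
7. ⊥bis P5·P6 via (20.795,16.625): [(0, 11.2123) (0, 0) (27, 0) (27, 13.6294)]  |A|=335.3631
8. ⊥bis P5·P7 via (15.31,30.73): [(0, 11.2123) (0, 0) (27, 0) (27, 13.6294)]  |A|=335.3631
9. canonical 4-gon: [(0, 11.2123) (0, 0) (27, 0) (27, 13.6294)]
10. shoelace: 335.3631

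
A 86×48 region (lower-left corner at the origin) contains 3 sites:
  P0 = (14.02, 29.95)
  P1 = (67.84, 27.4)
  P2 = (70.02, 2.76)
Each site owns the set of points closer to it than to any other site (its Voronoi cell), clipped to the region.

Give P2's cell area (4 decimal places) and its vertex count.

Area of P2's cell: 705.6210 (4 vertices)

1. box [0,86]×[0,48]: [(0, 0) (86, 0) (86, 48) (0, 48)]
2. ⊥bis P2·P0 via (42.02,16.355): [(34.0791, 0) (86, 0) (86, 48) (57.3848, 48)]  |A|=1932.8678
3. ⊥bis P2·P1 via (68.93,15.08): [(40.1653, 12.5351) (34.0791, 0) (86, 0) (86, 16.5903)]  |A|=705.621
4. canonical 4-gon: [(40.1653, 12.5351) (34.0791, 0) (86, 0) (86, 16.5903)]
5. shoelace: 705.621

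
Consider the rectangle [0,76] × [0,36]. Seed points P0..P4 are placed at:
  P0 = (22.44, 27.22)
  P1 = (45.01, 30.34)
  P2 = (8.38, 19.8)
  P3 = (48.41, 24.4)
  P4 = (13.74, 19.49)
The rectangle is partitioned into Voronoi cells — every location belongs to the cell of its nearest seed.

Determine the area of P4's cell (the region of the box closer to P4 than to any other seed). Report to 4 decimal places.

Area of P4's cell: 427.2840

1. box [0,76]×[0,36]: [(0, 0) (76, 0) (76, 36) (0, 36)]
2. ⊥bis P4·P0 via (18.09,23.355): [(0, 0) (38.8411, 0) (6.8548, 36) (0, 36)]  |A|=822.5261
3. ⊥bis P4·P1 via (29.375,24.915): [(0, 0) (38.02, 0) (37.4938, 1.5163) (6.8548, 36) (0, 36)]  |A|=821.9036
4. ⊥bis P4·P2 via (11.06,19.645): [(9.9238, 0) (38.02, 0) (37.4938, 1.5163) (11.6911, 30.5569)]  |A|=441.1876
5. ⊥bis P4·P3 via (31.075,21.945): [(9.9238, 0) (34.1829, 0) (33.2996, 6.2368) (11.6911, 30.5569)]  |A|=427.284
6. canonical 4-gon: [(9.9238, 0) (34.1829, 0) (33.2996, 6.2368) (11.6911, 30.5569)]
7. shoelace: 427.284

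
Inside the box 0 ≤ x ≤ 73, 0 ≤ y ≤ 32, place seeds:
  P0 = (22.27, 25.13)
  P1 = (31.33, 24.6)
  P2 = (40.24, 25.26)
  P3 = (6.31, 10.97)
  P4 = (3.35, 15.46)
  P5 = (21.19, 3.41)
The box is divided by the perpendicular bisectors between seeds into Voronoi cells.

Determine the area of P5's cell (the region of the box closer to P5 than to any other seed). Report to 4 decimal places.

1. box [0,73]×[0,32]: [(0, 0) (73, 0) (73, 32) (0, 32)]
2. ⊥bis P5·P0 via (21.73,14.27): [(0, 15.3505) (0, 0) (73, 0) (73, 11.7207)]  |A|=988.0973
3. ⊥bis P5·P1 via (26.26,14.005): [(26.1673, 14.0494) (0, 15.3505) (0, 0) (55.5269, 0)]  |A|=590.899
4. ⊥bis P5·P2 via (30.715,14.335): [(36.974, 8.878) (26.1673, 14.0494) (0, 15.3505) (0, 0) (47.157, 0)]  |A|=553.7449
5. ⊥bis P5·P3 via (13.75,7.19): [(36.974, 8.878) (26.1673, 14.0494) (17.4551, 14.4826) (10.097, 0) (47.157, 0)]  |A|=346.6574
6. ⊥bis P5·P4 via (12.27,9.435): [(36.974, 8.878) (26.1673, 14.0494) (17.4551, 14.4826) (10.097, 0) (47.157, 0)]  |A|=346.6574
7. canonical 5-gon: [(36.974, 8.878) (26.1673, 14.0494) (17.4551, 14.4826) (10.097, 0) (47.157, 0)]
8. shoelace: 346.6574

Area of P5's cell: 346.6574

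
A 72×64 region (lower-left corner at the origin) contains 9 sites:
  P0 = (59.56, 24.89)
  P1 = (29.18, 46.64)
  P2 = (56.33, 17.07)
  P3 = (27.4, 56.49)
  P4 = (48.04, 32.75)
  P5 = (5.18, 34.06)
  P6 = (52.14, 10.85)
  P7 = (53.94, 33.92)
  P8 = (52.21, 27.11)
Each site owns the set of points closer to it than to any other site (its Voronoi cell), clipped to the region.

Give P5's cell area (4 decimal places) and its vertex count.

1. box [0,72]×[0,64]: [(0, 0) (72, 0) (72, 64) (0, 64)]
2. ⊥bis P5·P0 via (32.37,29.475): [(0, 0) (27.3997, 0) (38.1919, 64) (0, 64)]  |A|=2098.9303
3. ⊥bis P5·P1 via (17.18,40.35): [(0, 0) (27.3997, 0) (30.0602, 15.7773) (4.7835, 64) (0, 64)]  |A|=1293.4082
4. ⊥bis P5·P2 via (30.755,25.565): [(0, 0) (22.2633, 0) (28.4955, 18.7625) (4.7835, 64) (0, 64)]  |A|=1228.9083
5. ⊥bis P5·P3 via (16.29,45.275): [(0, 61.4125) (0, 0) (22.2633, 0) (28.4955, 18.7625) (12.7714, 48.7606)]  |A|=1175.9367
6. ⊥bis P5·P4 via (26.61,33.405): [(0, 61.4125) (0, 0) (22.2633, 0) (25.926, 11.0269) (26.291, 22.9681) (12.7714, 48.7606)]  |A|=1162.0072
7. ⊥bis P5·P6 via (28.66,22.455): [(0, 61.4125) (0, 0) (17.5616, 0) (26.1181, 17.3121) (26.291, 22.9681) (12.7714, 48.7606)]  |A|=1110.8576
8. ⊥bis P5·P7 via (29.56,33.99): [(0, 61.4125) (0, 0) (17.5616, 0) (26.1181, 17.3121) (26.291, 22.9681) (12.7714, 48.7606)]  |A|=1110.8576
9. ⊥bis P5·P8 via (28.695,30.585): [(0, 61.4125) (0, 0) (17.5616, 0) (26.1181, 17.3121) (26.291, 22.9681) (12.7714, 48.7606)]  |A|=1110.8576
10. canonical 6-gon: [(0, 61.4125) (0, 0) (17.5616, 0) (26.1181, 17.3121) (26.291, 22.9681) (12.7714, 48.7606)]
11. shoelace: 1110.8576

Area of P5's cell: 1110.8576 (6 vertices)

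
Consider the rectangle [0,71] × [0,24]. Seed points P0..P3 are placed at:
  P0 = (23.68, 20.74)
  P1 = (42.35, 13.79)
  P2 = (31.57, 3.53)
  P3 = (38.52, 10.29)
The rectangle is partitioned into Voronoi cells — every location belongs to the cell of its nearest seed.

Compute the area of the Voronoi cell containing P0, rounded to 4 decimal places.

Area of P0's cell: 560.9163

1. box [0,71]×[0,24]: [(0, 0) (71, 0) (71, 24) (0, 24)]
2. ⊥bis P0·P1 via (33.015,17.265): [(0, 0) (26.588, 0) (35.5221, 24) (0, 24)]  |A|=745.3219
3. ⊥bis P0·P2 via (27.625,12.135): [(0, 0) (1.1556, 0) (31.8215, 14.0589) (35.5221, 24) (0, 24)]  |A|=566.546
4. ⊥bis P0·P3 via (31.1,15.515): [(0, 0) (1.1556, 0) (29.2419, 12.8763) (33.7806, 19.3218) (35.5221, 24) (0, 24)]  |A|=560.9163
5. canonical 6-gon: [(0, 0) (1.1556, 0) (29.2419, 12.8763) (33.7806, 19.3218) (35.5221, 24) (0, 24)]
6. shoelace: 560.9163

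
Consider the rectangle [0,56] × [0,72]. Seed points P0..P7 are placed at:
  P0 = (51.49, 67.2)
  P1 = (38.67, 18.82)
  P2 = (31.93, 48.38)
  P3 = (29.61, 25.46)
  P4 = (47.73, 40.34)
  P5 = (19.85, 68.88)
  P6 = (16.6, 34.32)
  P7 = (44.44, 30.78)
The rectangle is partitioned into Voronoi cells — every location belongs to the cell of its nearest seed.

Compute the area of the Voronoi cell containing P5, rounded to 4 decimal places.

Area of P5's cell: 573.9710

1. box [0,56]×[0,72]: [(0, 0) (56, 0) (56, 72) (0, 72)]
2. ⊥bis P5·P0 via (35.67,68.04): [(0, 0) (32.0573, 0) (35.8803, 72) (0, 72)]  |A|=2445.7508
3. ⊥bis P5·P1 via (29.26,43.85): [(0, 32.8497) (34.49, 45.8162) (35.8803, 72) (0, 72)]  |A|=1144.8866
4. ⊥bis P5·P2 via (25.89,58.63): [(0, 43.3738) (35.4701, 64.2753) (35.8803, 72) (0, 72)]  |A|=646.2694
5. ⊥bis P5·P3 via (24.73,47.17): [(0, 43.3738) (35.4701, 64.2753) (35.8803, 72) (0, 72)]  |A|=646.2694
6. ⊥bis P5·P4 via (33.79,54.61): [(0, 43.3738) (35.4701, 64.2753) (35.8803, 72) (0, 72)]  |A|=646.2694
7. ⊥bis P5·P6 via (18.225,51.6): [(0, 53.3139) (14.5469, 51.9459) (35.4701, 64.2753) (35.8803, 72) (0, 72)]  |A|=573.971
8. ⊥bis P5·P7 via (32.145,49.83): [(0, 53.3139) (14.5469, 51.9459) (35.4701, 64.2753) (35.8803, 72) (0, 72)]  |A|=573.971
9. canonical 5-gon: [(0, 53.3139) (14.5469, 51.9459) (35.4701, 64.2753) (35.8803, 72) (0, 72)]
10. shoelace: 573.971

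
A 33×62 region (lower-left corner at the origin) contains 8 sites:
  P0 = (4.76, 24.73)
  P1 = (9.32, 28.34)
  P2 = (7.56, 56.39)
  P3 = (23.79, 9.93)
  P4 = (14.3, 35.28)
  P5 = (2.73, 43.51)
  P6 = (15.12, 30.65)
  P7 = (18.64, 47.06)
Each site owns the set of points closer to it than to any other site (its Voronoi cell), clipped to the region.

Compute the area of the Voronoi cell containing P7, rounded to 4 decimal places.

1. box [0,33]×[0,62]: [(0, 0) (33, 0) (33, 62) (0, 62)]
2. ⊥bis P7·P0 via (11.7,35.895): [(0, 43.1675) (33, 22.6552) (33, 62) (0, 62)]  |A|=959.9241
3. ⊥bis P7·P1 via (13.98,37.7): [(0, 44.6601) (33, 28.2306) (33, 62) (0, 62)]  |A|=843.3023
4. ⊥bis P7·P2 via (13.1,51.725): [(5.0386, 42.1516) (33, 28.2306) (33, 62) (21.7521, 62)]  |A|=583.7449
5. ⊥bis P7·P3 via (21.215,28.495): [(5.0386, 42.1516) (30.0169, 29.7158) (33, 30.1296) (33, 62) (21.7521, 62)]  |A|=580.9125
6. ⊥bis P7·P4 via (16.47,41.17): [(7.1145, 44.6168) (33, 35.08) (33, 62) (21.7521, 62)]  |A|=446.1813
7. ⊥bis P7·P5 via (10.685,45.285): [(10.0549, 48.1088) (11.1673, 43.1236) (33, 35.08) (33, 62) (21.7521, 62)]  |A|=436.9099
8. ⊥bis P7·P6 via (16.88,38.855): [(10.0549, 48.1088) (11.1673, 43.1236) (30.9391, 35.8393) (33, 35.3972) (33, 62) (21.7521, 62)]  |A|=436.583
9. canonical 6-gon: [(10.0549, 48.1088) (11.1673, 43.1236) (30.9391, 35.8393) (33, 35.3972) (33, 62) (21.7521, 62)]
10. shoelace: 436.583

Area of P7's cell: 436.5830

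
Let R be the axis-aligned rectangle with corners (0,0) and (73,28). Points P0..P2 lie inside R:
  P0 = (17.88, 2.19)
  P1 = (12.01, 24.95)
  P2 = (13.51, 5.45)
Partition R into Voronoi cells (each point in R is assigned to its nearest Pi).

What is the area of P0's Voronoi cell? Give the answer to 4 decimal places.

1. box [0,73]×[0,28]: [(0, 0) (73, 0) (73, 28) (0, 28)]
2. ⊥bis P0·P1 via (14.945,13.57): [(0, 9.7156) (0, 0) (73, 0) (73, 28) (70.8951, 28)]  |A|=1395.8617
3. ⊥bis P0·P2 via (15.695,3.82): [(24.8799, 16.1323) (12.8453, 0) (73, 0) (73, 28) (70.8951, 28)]  |A|=1171.3885
4. canonical 5-gon: [(24.8799, 16.1323) (12.8453, 0) (73, 0) (73, 28) (70.8951, 28)]
5. shoelace: 1171.3885

Area of P0's cell: 1171.3885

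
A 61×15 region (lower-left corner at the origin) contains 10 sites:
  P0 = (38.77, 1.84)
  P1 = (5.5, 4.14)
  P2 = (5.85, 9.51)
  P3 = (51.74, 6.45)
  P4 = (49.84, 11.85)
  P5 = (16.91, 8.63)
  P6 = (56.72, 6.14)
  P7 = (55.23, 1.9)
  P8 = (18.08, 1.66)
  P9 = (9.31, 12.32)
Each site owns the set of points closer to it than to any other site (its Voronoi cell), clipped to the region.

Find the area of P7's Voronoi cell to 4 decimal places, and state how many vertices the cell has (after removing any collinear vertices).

1. box [0,61]×[0,15]: [(0, 0) (61, 0) (61, 15) (0, 15)]
2. ⊥bis P7·P0 via (47,1.87): [(47.0068, 0) (61, 0) (61, 15) (46.9521, 15)]  |A|=210.3078
3. ⊥bis P7·P1 via (30.365,3.02): [(47.0068, 0) (61, 0) (61, 15) (46.9521, 15)]  |A|=210.3078
4. ⊥bis P7·P2 via (30.54,5.705): [(47.0068, 0) (61, 0) (61, 15) (46.9521, 15)]  |A|=210.3078
5. ⊥bis P7·P3 via (53.485,4.175): [(48.0419, 0) (61, 0) (61, 9.9393)]  |A|=64.3967
6. ⊥bis P7·P4 via (52.535,6.875): [(48.0419, 0) (61, 0) (61, 9.9393)]  |A|=64.3967
7. ⊥bis P7·P5 via (36.07,5.265): [(48.0419, 0) (61, 0) (61, 9.9393)]  |A|=64.3967
8. ⊥bis P7·P6 via (55.975,4.02): [(54.1288, 4.6688) (48.0419, 0) (61, 0) (61, 2.2541)]  |A|=37.9936
9. ⊥bis P7·P8 via (36.655,1.78): [(54.1288, 4.6688) (48.0419, 0) (61, 0) (61, 2.2541)]  |A|=37.9936
10. ⊥bis P7·P9 via (32.27,7.11): [(54.1288, 4.6688) (48.0419, 0) (61, 0) (61, 2.2541)]  |A|=37.9936
11. canonical 4-gon: [(54.1288, 4.6688) (48.0419, 0) (61, 0) (61, 2.2541)]
12. shoelace: 37.9936

Area of P7's cell: 37.9936 (4 vertices)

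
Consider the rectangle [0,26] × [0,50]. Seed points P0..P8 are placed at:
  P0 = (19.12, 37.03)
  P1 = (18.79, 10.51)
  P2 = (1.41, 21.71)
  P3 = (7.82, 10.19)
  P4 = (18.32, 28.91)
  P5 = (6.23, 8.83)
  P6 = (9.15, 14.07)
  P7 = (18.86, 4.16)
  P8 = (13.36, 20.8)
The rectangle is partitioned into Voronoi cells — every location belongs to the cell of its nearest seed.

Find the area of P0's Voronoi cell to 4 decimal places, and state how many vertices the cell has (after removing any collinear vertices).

Area of P0's cell: 408.6273 (5 vertices)

1. box [0,26]×[0,50]: [(0, 0) (26, 0) (26, 50) (0, 50)]
2. ⊥bis P0·P1 via (18.955,23.77): [(0, 24.0059) (26, 23.6823) (26, 50) (0, 50)]  |A|=680.0534
3. ⊥bis P0·P2 via (10.265,29.37): [(0, 41.2364) (15.0674, 23.8184) (26, 23.6823) (26, 50) (0, 50)]  |A|=550.2436
4. ⊥bis P0·P3 via (13.47,23.61): [(0, 41.2364) (15.0674, 23.8184) (26, 23.6823) (26, 50) (0, 50)]  |A|=550.2436
5. ⊥bis P0·P4 via (18.72,32.97): [(0, 41.2364) (6.073, 34.216) (26, 32.2528) (26, 50) (0, 50)]  |A|=408.6273
6. ⊥bis P0·P5 via (12.675,22.93): [(0, 41.2364) (6.073, 34.216) (26, 32.2528) (26, 50) (0, 50)]  |A|=408.6273
7. ⊥bis P0·P6 via (14.135,25.55): [(0, 41.2364) (6.073, 34.216) (26, 32.2528) (26, 50) (0, 50)]  |A|=408.6273
8. ⊥bis P0·P7 via (18.99,20.595): [(0, 41.2364) (6.073, 34.216) (26, 32.2528) (26, 50) (0, 50)]  |A|=408.6273
9. ⊥bis P0·P8 via (16.24,28.915): [(0, 41.2364) (6.073, 34.216) (26, 32.2528) (26, 50) (0, 50)]  |A|=408.6273
10. canonical 5-gon: [(0, 41.2364) (6.073, 34.216) (26, 32.2528) (26, 50) (0, 50)]
11. shoelace: 408.6273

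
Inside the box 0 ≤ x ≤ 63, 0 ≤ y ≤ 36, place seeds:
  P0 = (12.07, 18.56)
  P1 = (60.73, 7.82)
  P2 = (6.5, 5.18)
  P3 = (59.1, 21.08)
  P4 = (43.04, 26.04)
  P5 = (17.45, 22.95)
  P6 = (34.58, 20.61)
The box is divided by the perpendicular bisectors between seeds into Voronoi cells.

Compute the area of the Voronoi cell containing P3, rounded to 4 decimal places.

Area of P3's cell: 254.1089

1. box [0,63]×[0,36]: [(0, 0) (63, 0) (63, 36) (0, 36)]
2. ⊥bis P3·P0 via (35.585,19.82): [(36.647, 0) (63, 0) (63, 36) (34.718, 36)]  |A|=983.4293
3. ⊥bis P3·P1 via (59.915,14.45): [(36.0301, 11.5139) (63, 14.8292) (63, 36) (34.718, 36)]  |A|=631.7445
4. ⊥bis P3·P2 via (32.8,13.13): [(36.0301, 11.5139) (63, 14.8292) (63, 36) (34.718, 36)]  |A|=631.7445
5. ⊥bis P3·P4 via (51.07,23.56): [(47.7964, 12.9603) (63, 14.8292) (63, 36) (54.912, 36)]  |A|=254.1089
6. ⊥bis P3·P5 via (38.275,22.015): [(47.7964, 12.9603) (63, 14.8292) (63, 36) (54.912, 36)]  |A|=254.1089
7. ⊥bis P3·P6 via (46.84,20.845): [(47.7964, 12.9603) (63, 14.8292) (63, 36) (54.912, 36)]  |A|=254.1089
8. canonical 4-gon: [(47.7964, 12.9603) (63, 14.8292) (63, 36) (54.912, 36)]
9. shoelace: 254.1089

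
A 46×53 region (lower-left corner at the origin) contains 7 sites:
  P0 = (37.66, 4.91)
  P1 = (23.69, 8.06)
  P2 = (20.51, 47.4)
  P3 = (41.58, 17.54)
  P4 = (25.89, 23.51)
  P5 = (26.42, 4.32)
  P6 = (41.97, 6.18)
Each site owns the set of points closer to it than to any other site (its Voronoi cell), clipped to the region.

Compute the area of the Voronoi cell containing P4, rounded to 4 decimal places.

Area of P4's cell: 633.1685

1. box [0,46]×[0,53]: [(0, 0) (46, 0) (46, 53) (0, 53)]
2. ⊥bis P4·P0 via (31.775,14.21): [(0, 0) (9.3191, 0) (46, 23.2115) (46, 53) (0, 53)]  |A|=2012.2902
3. ⊥bis P4·P1 via (24.79,15.785): [(0, 19.315) (32.5237, 14.6838) (46, 23.2115) (46, 53) (0, 53)]  |A|=1629.7736
4. ⊥bis P4·P2 via (23.2,35.455): [(0, 30.2304) (0, 19.315) (32.5237, 14.6838) (46, 23.2115) (46, 40.5895)]  |A|=820.6318
5. ⊥bis P4·P3 via (33.735,20.525): [(40.9355, 39.449) (0, 30.2304) (0, 19.315) (31.5644, 14.8204)]  |A|=633.1685
6. ⊥bis P4·P5 via (26.155,13.915): [(40.9355, 39.449) (0, 30.2304) (0, 19.315) (31.5644, 14.8204)]  |A|=633.1685
7. ⊥bis P4·P6 via (33.93,14.845): [(40.9355, 39.449) (0, 30.2304) (0, 19.315) (31.5644, 14.8204)]  |A|=633.1685
8. canonical 4-gon: [(40.9355, 39.449) (0, 30.2304) (0, 19.315) (31.5644, 14.8204)]
9. shoelace: 633.1685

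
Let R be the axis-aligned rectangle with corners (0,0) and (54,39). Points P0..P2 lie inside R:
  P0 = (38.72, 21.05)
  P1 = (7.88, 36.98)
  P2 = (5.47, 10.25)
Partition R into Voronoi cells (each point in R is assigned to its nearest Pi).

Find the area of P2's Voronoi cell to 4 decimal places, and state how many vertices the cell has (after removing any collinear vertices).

1. box [0,54]×[0,39]: [(0, 0) (54, 0) (54, 39) (0, 39)]
2. ⊥bis P2·P0 via (22.095,15.65): [(0, 0) (27.1783, 0) (14.5106, 39) (0, 39)]  |A|=812.9345
3. ⊥bis P2·P1 via (6.675,23.615): [(0, 24.2168) (0, 0) (27.1783, 0) (19.895, 22.4231)]  |A|=545.6077
4. canonical 4-gon: [(0, 24.2168) (0, 0) (27.1783, 0) (19.895, 22.4231)]
5. shoelace: 545.6077

Area of P2's cell: 545.6077 (4 vertices)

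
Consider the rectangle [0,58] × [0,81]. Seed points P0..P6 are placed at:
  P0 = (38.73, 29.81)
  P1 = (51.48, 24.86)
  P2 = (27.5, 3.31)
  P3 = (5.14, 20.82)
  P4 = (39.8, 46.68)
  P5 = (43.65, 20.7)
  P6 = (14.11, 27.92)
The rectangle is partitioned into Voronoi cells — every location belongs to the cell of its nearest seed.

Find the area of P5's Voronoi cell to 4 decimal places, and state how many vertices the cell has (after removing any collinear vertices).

1. box [0,58]×[0,81]: [(0, 0) (58, 0) (58, 81) (0, 81)]
2. ⊥bis P5·P0 via (41.19,25.255): [(0, 3.0097) (0, 0) (58, 0) (58, 34.3335)]  |A|=1082.9526
3. ⊥bis P5·P1 via (47.565,22.78): [(45.1219, 27.3785) (0, 3.0097) (0, 0) (58, 0) (58, 3.1391)]  |A|=882.0901
4. ⊥bis P5·P2 via (35.575,12.005): [(45.1219, 27.3785) (28.6184, 18.4655) (48.5017, 0) (58, 0) (58, 3.1391)]  |A|=391.2187
5. ⊥bis P5·P3 via (24.395,20.76): [(45.1219, 27.3785) (28.6184, 18.4655) (48.5017, 0) (58, 0) (58, 3.1391)]  |A|=391.2187
6. ⊥bis P5·P4 via (41.725,33.69): [(45.1219, 27.3785) (28.6184, 18.4655) (48.5017, 0) (58, 0) (58, 3.1391)]  |A|=391.2187
7. ⊥bis P5·P6 via (28.88,24.31): [(45.1219, 27.3785) (28.6184, 18.4655) (48.5017, 0) (58, 0) (58, 3.1391)]  |A|=391.2187
8. canonical 5-gon: [(45.1219, 27.3785) (28.6184, 18.4655) (48.5017, 0) (58, 0) (58, 3.1391)]
9. shoelace: 391.2187

Area of P5's cell: 391.2187 (5 vertices)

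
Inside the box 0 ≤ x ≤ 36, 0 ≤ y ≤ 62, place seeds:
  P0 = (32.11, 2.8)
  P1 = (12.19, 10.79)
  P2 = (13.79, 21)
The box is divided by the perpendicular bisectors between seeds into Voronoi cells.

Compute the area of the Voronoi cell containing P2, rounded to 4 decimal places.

1. box [0,36]×[0,62]: [(0, 0) (36, 0) (36, 62) (0, 62)]
2. ⊥bis P2·P0 via (22.95,11.9): [(0, 0) (11.1279, 0) (36, 25.036) (36, 62) (0, 62)]  |A|=1920.6511
3. ⊥bis P2·P1 via (12.99,15.895): [(0, 17.9307) (25.0425, 14.0063) (36, 25.036) (36, 62) (0, 62)]  |A|=1618.2067
4. canonical 5-gon: [(0, 17.9307) (25.0425, 14.0063) (36, 25.036) (36, 62) (0, 62)]
5. shoelace: 1618.2067

Area of P2's cell: 1618.2067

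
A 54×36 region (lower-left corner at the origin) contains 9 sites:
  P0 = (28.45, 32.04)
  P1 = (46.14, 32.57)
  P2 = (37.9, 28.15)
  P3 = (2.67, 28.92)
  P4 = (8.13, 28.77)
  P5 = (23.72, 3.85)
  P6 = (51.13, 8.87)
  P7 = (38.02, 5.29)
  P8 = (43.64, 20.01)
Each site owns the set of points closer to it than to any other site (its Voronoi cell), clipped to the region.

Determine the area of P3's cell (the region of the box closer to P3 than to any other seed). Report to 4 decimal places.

Area of P3's cell: 149.1311

1. box [0,54]×[0,36]: [(0, 0) (54, 0) (54, 36) (0, 36)]
2. ⊥bis P3·P0 via (15.56,30.48): [(0, 0) (19.2488, 0) (14.8919, 36) (0, 36)]  |A|=614.5337
3. ⊥bis P3·P1 via (24.405,30.745): [(0, 0) (19.2488, 0) (14.8919, 36) (0, 36)]  |A|=614.5337
4. ⊥bis P3·P2 via (20.285,28.535): [(0, 0) (19.2488, 0) (14.8919, 36) (0, 36)]  |A|=614.5337
5. ⊥bis P3·P4 via (5.4,28.845): [(0, 0) (4.6076, 0) (5.5966, 36) (0, 36)]  |A|=183.6742
6. ⊥bis P3·P5 via (13.195,16.385): [(0, 5.3058) (4.8656, 9.3912) (5.5966, 36) (0, 36)]  |A|=149.1311
7. ⊥bis P3·P6 via (26.9,18.895): [(0, 5.3058) (4.8656, 9.3912) (5.5966, 36) (0, 36)]  |A|=149.1311
8. ⊥bis P3·P7 via (20.345,17.105): [(0, 5.3058) (4.8656, 9.3912) (5.5966, 36) (0, 36)]  |A|=149.1311
9. ⊥bis P3·P8 via (23.155,24.465): [(0, 5.3058) (4.8656, 9.3912) (5.5966, 36) (0, 36)]  |A|=149.1311
10. canonical 4-gon: [(0, 5.3058) (4.8656, 9.3912) (5.5966, 36) (0, 36)]
11. shoelace: 149.1311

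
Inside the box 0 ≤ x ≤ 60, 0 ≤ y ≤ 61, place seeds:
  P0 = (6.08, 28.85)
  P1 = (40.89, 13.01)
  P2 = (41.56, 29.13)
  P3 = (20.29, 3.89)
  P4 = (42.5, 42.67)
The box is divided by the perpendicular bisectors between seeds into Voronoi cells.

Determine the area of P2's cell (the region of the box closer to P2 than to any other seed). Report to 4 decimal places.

Area of P2's cell: 537.6679

1. box [0,60]×[0,61]: [(0, 0) (60, 0) (60, 61) (0, 61)]
2. ⊥bis P2·P0 via (23.82,28.99): [(24.0488, 0) (60, 0) (60, 61) (23.5674, 61)]  |A|=2207.7069
3. ⊥bis P2·P1 via (41.225,21.07): [(23.8768, 21.791) (60, 20.2896) (60, 61) (23.5674, 61)]  |A|=1449.5362
4. ⊥bis P2·P3 via (30.925,16.51): [(23.8716, 22.454) (24.6988, 21.7569) (60, 20.2896) (60, 61) (23.5674, 61)]  |A|=1449.2638
5. ⊥bis P2·P4 via (42.03,35.9): [(23.7555, 37.1687) (23.8716, 22.454) (24.6988, 21.7569) (60, 20.2896) (60, 34.6525)]  |A|=537.6679
6. canonical 5-gon: [(23.7555, 37.1687) (23.8716, 22.454) (24.6988, 21.7569) (60, 20.2896) (60, 34.6525)]
7. shoelace: 537.6679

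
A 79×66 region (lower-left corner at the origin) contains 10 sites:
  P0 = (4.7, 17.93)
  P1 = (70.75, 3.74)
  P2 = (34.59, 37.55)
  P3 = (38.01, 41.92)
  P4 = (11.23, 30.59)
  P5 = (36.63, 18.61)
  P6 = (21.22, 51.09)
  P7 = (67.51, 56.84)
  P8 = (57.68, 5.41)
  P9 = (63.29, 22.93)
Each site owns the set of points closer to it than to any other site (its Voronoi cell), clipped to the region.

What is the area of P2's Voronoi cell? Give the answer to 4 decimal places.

Area of P2's cell: 272.3542

1. box [0,79]×[0,66]: [(0, 0) (79, 0) (79, 66) (0, 66)]
2. ⊥bis P2·P0 via (19.645,27.74): [(0, 57.6681) (37.8537, 0) (79, 0) (79, 66) (0, 66)]  |A|=4122.5241
3. ⊥bis P2·P1 via (52.67,20.645): [(0, 57.6681) (36.003, 2.8195) (79, 48.8051) (79, 66) (0, 66)]  |A|=3015.2808
4. ⊥bis P2·P3 via (36.3,39.735): [(0, 57.6681) (36.003, 2.8195) (56.06, 24.2706) (2.7392, 66) (0, 66)]  |A|=1226.8975
5. ⊥bis P2·P4 via (22.91,34.07): [(29.0774, 13.3703) (36.003, 2.8195) (56.06, 24.2706) (16.6373, 55.1232)]  |A|=811.192
6. ⊥bis P2·P5 via (35.61,28.08): [(25.0341, 26.9409) (49.3074, 29.5553) (16.6373, 55.1232)]  |A|=353.0151
7. ⊥bis P2·P6 via (27.905,44.32): [(21.6858, 38.1789) (25.0341, 26.9409) (49.3074, 29.5553) (29.0264, 45.4274)]  |A|=272.5269
8. ⊥bis P2·P7 via (51.05,47.195): [(21.6858, 38.1789) (25.0341, 26.9409) (49.3074, 29.5553) (29.0264, 45.4274)]  |A|=272.5269
9. ⊥bis P2·P8 via (46.135,21.48): [(21.6858, 38.1789) (25.0341, 26.9409) (49.3074, 29.5553) (29.0264, 45.4274)]  |A|=272.5269
10. ⊥bis P2·P9 via (48.94,30.24): [(21.6858, 38.1789) (25.0341, 26.9409) (48.5496, 29.4737) (48.7953, 29.956) (29.0264, 45.4274)]  |A|=272.3542
11. canonical 5-gon: [(21.6858, 38.1789) (25.0341, 26.9409) (48.5496, 29.4737) (48.7953, 29.956) (29.0264, 45.4274)]
12. shoelace: 272.3542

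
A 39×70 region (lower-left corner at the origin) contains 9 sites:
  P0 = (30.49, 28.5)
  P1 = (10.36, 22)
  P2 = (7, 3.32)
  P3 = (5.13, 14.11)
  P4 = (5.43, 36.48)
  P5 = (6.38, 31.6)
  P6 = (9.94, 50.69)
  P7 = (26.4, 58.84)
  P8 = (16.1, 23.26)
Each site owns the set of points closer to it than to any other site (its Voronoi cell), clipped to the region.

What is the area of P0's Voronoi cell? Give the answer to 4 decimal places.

Area of P0's cell: 598.6671

1. box [0,39]×[0,70]: [(0, 0) (39, 0) (39, 70) (0, 70)]
2. ⊥bis P0·P1 via (20.425,25.25): [(28.5783, 0) (39, 0) (39, 70) (5.9752, 70)]  |A|=1520.63
3. ⊥bis P0·P2 via (18.745,15.91): [(25.4652, 9.6408) (35.7997, 0) (39, 0) (39, 70) (5.9752, 70)]  |A|=1485.8199
4. ⊥bis P0·P3 via (17.81,21.305): [(25.4652, 9.6408) (35.7997, 0) (39, 0) (39, 70) (5.9752, 70)]  |A|=1485.8199
5. ⊥bis P0·P4 via (17.96,32.49): [(18.0232, 32.6883) (25.4652, 9.6408) (35.7997, 0) (39, 0) (39, 70) (29.9045, 70)]  |A|=1039.3979
6. ⊥bis P0·P5 via (18.435,30.05): [(19.2829, 36.6443) (18.5603, 31.0247) (25.4652, 9.6408) (35.7997, 0) (39, 0) (39, 70) (29.9045, 70)]  |A|=1037.2875
7. ⊥bis P0·P6 via (20.215,39.595): [(20.2256, 39.6048) (19.2829, 36.6443) (18.5603, 31.0247) (25.4652, 9.6408) (35.7997, 0) (39, 0) (39, 56.9917)]  |A|=776.9465
8. ⊥bis P0·P7 via (28.445,43.67): [(23.9628, 43.0658) (20.2256, 39.6048) (19.2829, 36.6443) (18.5603, 31.0247) (25.4652, 9.6408) (35.7997, 0) (39, 0) (39, 45.0929)]  |A|=687.484
9. ⊥bis P0·P8 via (23.295,25.88): [(23.9628, 43.0658) (20.2256, 39.6048) (19.326, 36.7797) (31.1341, 4.3524) (35.7997, 0) (39, 0) (39, 45.0929)]  |A|=598.6671
10. canonical 7-gon: [(23.9628, 43.0658) (20.2256, 39.6048) (19.326, 36.7797) (31.1341, 4.3524) (35.7997, 0) (39, 0) (39, 45.0929)]
11. shoelace: 598.6671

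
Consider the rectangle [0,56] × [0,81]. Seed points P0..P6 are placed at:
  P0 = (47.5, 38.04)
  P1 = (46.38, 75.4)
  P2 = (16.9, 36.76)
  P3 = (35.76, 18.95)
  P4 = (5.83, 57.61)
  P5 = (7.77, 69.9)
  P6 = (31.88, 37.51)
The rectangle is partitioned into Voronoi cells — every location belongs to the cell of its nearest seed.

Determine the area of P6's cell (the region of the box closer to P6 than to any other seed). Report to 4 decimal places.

1. box [0,56]×[0,81]: [(0, 0) (56, 0) (56, 81) (0, 81)]
2. ⊥bis P6·P0 via (39.69,37.775): [(0, 0) (40.9717, 0) (38.2233, 81) (0, 81)]  |A|=3207.4006
3. ⊥bis P6·P1 via (39.13,56.455): [(0, 71.4295) (0, 0) (40.9717, 0) (39.0552, 56.4836)]  |A|=2551.9635
4. ⊥bis P6·P2 via (24.39,37.135): [(23.1159, 62.5834) (26.2492, 0) (40.9717, 0) (39.0552, 56.4836)]  |A|=905.0023
5. ⊥bis P6·P3 via (33.82,28.23): [(23.1159, 62.5834) (24.9289, 26.3713) (39.9702, 29.5157) (39.0552, 56.4836)]  |A|=487.3239
6. ⊥bis P6·P4 via (18.855,47.56): [(28.7757, 60.4174) (23.5626, 53.6611) (24.9289, 26.3713) (39.9702, 29.5157) (39.0552, 56.4836)]  |A|=462.5584
7. ⊥bis P6·P5 via (19.825,53.705): [(28.8199, 60.4005) (28.6854, 60.3004) (23.5626, 53.6611) (24.9289, 26.3713) (39.9702, 29.5157) (39.0552, 56.4836)]  |A|=462.555
8. canonical 6-gon: [(28.8199, 60.4005) (28.6854, 60.3004) (23.5626, 53.6611) (24.9289, 26.3713) (39.9702, 29.5157) (39.0552, 56.4836)]
9. shoelace: 462.555

Area of P6's cell: 462.5550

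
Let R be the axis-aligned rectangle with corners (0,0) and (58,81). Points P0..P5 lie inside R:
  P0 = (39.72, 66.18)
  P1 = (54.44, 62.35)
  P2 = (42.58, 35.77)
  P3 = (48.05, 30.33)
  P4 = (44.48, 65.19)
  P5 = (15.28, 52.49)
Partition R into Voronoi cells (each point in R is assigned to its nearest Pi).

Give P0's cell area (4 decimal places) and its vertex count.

Area of P0's cell: 555.5171 (4 vertices)

1. box [0,58]×[0,81]: [(0, 0) (58, 0) (58, 81) (0, 81)]
2. ⊥bis P0·P1 via (47.08,64.265): [(0, 0) (30.3589, 0) (51.4343, 81) (0, 81)]  |A|=3312.6229
3. ⊥bis P0·P2 via (41.15,50.975): [(0, 47.1049) (43.6841, 51.2133) (51.4343, 81) (0, 81)]  |A|=1506.3658
4. ⊥bis P0·P3 via (43.885,48.255): [(0, 47.1049) (43.6841, 51.2133) (51.4343, 81) (0, 81)]  |A|=1506.3658
5. ⊥bis P0·P4 via (42.1,65.685): [(0, 47.1049) (38.9985, 50.7727) (45.2853, 81) (0, 81)]  |A|=1345.3549
6. ⊥bis P0·P5 via (27.5,59.335): [(32.6316, 50.1739) (38.9985, 50.7727) (45.2853, 81) (15.3644, 81)]  |A|=555.5171
7. canonical 4-gon: [(32.6316, 50.1739) (38.9985, 50.7727) (45.2853, 81) (15.3644, 81)]
8. shoelace: 555.5171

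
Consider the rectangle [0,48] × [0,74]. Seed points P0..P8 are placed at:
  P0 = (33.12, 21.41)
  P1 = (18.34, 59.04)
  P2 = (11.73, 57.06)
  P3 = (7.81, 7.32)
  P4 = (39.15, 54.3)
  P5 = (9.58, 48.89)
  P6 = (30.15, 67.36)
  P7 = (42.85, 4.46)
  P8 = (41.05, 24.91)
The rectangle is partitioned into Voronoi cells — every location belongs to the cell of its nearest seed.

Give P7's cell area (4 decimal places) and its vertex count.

Area of P7's cell: 265.1101 (5 vertices)

1. box [0,48]×[0,74]: [(0, 0) (48, 0) (48, 74) (0, 74)]
2. ⊥bis P7·P0 via (37.985,12.935): [(15.4518, 0) (48, 0) (48, 18.684)]  |A|=304.0659
3. ⊥bis P7·P1 via (30.595,31.75): [(15.4518, 0) (48, 0) (48, 18.684)]  |A|=304.0659
4. ⊥bis P7·P2 via (27.29,30.76): [(15.4518, 0) (48, 0) (48, 18.684)]  |A|=304.0659
5. ⊥bis P7·P3 via (25.33,5.89): [(25.3112, 5.6597) (24.8493, 0) (48, 0) (48, 18.684)]  |A|=277.4723
6. ⊥bis P7·P4 via (41,29.38): [(25.3112, 5.6597) (24.8493, 0) (48, 0) (48, 18.684)]  |A|=277.4723
7. ⊥bis P7·P5 via (26.215,26.675): [(25.3112, 5.6597) (24.8493, 0) (48, 0) (48, 18.684)]  |A|=277.4723
8. ⊥bis P7·P6 via (36.5,35.91): [(25.3112, 5.6597) (24.8493, 0) (48, 0) (48, 18.684)]  |A|=277.4723
9. ⊥bis P7·P8 via (41.95,14.685): [(40.8676, 14.5897) (25.3112, 5.6597) (24.8493, 0) (48, 0) (48, 15.2175)]  |A|=265.1101
10. canonical 5-gon: [(40.8676, 14.5897) (25.3112, 5.6597) (24.8493, 0) (48, 0) (48, 15.2175)]
11. shoelace: 265.1101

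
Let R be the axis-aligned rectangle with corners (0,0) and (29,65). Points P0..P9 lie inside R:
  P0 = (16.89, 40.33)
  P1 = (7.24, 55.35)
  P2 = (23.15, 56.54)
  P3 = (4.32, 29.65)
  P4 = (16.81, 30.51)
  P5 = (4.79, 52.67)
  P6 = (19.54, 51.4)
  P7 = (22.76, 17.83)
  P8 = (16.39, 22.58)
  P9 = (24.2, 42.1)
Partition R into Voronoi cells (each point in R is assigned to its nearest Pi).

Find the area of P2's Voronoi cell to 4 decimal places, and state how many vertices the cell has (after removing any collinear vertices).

Area of P2's cell: 161.6146 (5 vertices)

1. box [0,29]×[0,65]: [(0, 0) (29, 0) (29, 65) (0, 65)]
2. ⊥bis P2·P0 via (20.02,48.435): [(0, 56.1664) (29, 44.9671) (29, 65) (0, 65)]  |A|=418.5651
3. ⊥bis P2·P1 via (15.195,55.945): [(15.6299, 50.1304) (29, 44.9671) (29, 65) (14.5177, 65)]  |A|=241.5939
4. ⊥bis P2·P3 via (13.735,43.095): [(15.6299, 50.1304) (29, 44.9671) (29, 65) (14.5177, 65)]  |A|=241.5939
5. ⊥bis P2·P4 via (19.98,43.525): [(15.6299, 50.1304) (29, 44.9671) (29, 65) (14.5177, 65)]  |A|=241.5939
6. ⊥bis P2·P5 via (13.97,54.605): [(15.6299, 50.1304) (29, 44.9671) (29, 65) (14.5177, 65)]  |A|=241.5939
7. ⊥bis P2·P6 via (21.345,53.97): [(15.0099, 58.4193) (29, 48.5936) (29, 65) (14.5177, 65)]  |A|=162.4146
8. ⊥bis P2·P7 via (22.955,37.185): [(15.0099, 58.4193) (29, 48.5936) (29, 65) (14.5177, 65)]  |A|=162.4146
9. ⊥bis P2·P8 via (19.77,39.56): [(15.0099, 58.4193) (29, 48.5936) (29, 65) (14.5177, 65)]  |A|=162.4146
10. ⊥bis P2·P9 via (23.675,49.32): [(15.0099, 58.4193) (27.5632, 49.6027) (29, 49.7072) (29, 65) (14.5177, 65)]  |A|=161.6146
11. canonical 5-gon: [(15.0099, 58.4193) (27.5632, 49.6027) (29, 49.7072) (29, 65) (14.5177, 65)]
12. shoelace: 161.6146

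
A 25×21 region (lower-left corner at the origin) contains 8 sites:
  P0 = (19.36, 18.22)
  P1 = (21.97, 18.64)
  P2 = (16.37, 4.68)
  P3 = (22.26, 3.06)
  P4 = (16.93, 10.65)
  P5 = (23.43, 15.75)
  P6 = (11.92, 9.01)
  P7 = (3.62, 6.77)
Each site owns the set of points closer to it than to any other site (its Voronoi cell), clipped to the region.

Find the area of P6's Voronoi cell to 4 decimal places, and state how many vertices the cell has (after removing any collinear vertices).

Area of P6's cell: 102.5963 (5 vertices)

1. box [0,25]×[0,21]: [(0, 0) (25, 0) (25, 21) (0, 21)]
2. ⊥bis P6·P0 via (15.64,13.615): [(0, 0) (25, 0) (25, 6.0538) (6.4981, 21) (0, 21)]  |A|=386.7336
3. ⊥bis P6·P1 via (16.945,13.825): [(0, 0) (25, 0) (25, 5.4187) (22.3064, 8.2297) (6.4981, 21) (0, 21)]  |A|=385.8782
4. ⊥bis P6·P2 via (14.145,6.845): [(0, 0) (7.4846, 0) (18.4913, 11.3117) (6.4981, 21) (0, 21)]  |A|=267.9676
5. ⊥bis P6·P3 via (17.09,6.035): [(0, 0) (7.4846, 0) (18.4913, 11.3117) (6.4981, 21) (0, 21)]  |A|=267.9676
6. ⊥bis P6·P4 via (14.425,9.83): [(0, 0) (7.4846, 0) (15.0857, 7.8117) (12.3038, 16.3101) (6.4981, 21) (0, 21)]  |A|=248.6284
7. ⊥bis P6·P5 via (17.675,12.38): [(0, 0) (7.4846, 0) (15.0857, 7.8117) (12.3038, 16.3101) (6.4981, 21) (0, 21)]  |A|=248.6284
8. ⊥bis P6·P7 via (7.77,7.89): [(9.375, 1.9428) (15.0857, 7.8117) (12.3038, 16.3101) (6.4981, 21) (4.2319, 21)]  |A|=102.5963
9. canonical 5-gon: [(9.375, 1.9428) (15.0857, 7.8117) (12.3038, 16.3101) (6.4981, 21) (4.2319, 21)]
10. shoelace: 102.5963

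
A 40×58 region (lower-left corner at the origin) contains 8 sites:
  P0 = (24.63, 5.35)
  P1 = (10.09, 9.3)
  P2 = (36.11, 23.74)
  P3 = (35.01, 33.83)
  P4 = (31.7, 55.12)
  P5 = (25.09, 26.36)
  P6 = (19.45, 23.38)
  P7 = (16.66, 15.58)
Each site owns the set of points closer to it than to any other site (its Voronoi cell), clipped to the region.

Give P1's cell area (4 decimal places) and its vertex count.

1. box [0,40]×[0,58]: [(0, 0) (40, 0) (40, 58) (0, 58)]
2. ⊥bis P1·P0 via (17.36,7.325): [(0, 0) (15.3701, 0) (31.1266, 58) (0, 58)]  |A|=1348.4029
3. ⊥bis P1·P2 via (23.1,16.52): [(0, 0) (15.3701, 0) (20.9234, 20.442) (0.0804, 58) (0, 58)]  |A|=765.3862
4. ⊥bis P1·P3 via (22.55,21.565): [(0, 44.4735) (0, 0) (15.3701, 0) (20.9234, 20.442) (17.3926, 26.8044)]  |A|=646.5026
5. ⊥bis P1·P4 via (20.895,32.21): [(4.4258, 39.9773) (0, 42.0647) (0, 0) (15.3701, 0) (20.9234, 20.442) (17.3926, 26.8044)]  |A|=641.172
6. ⊥bis P1·P5 via (17.59,17.83): [(0, 33.296) (0, 0) (15.3701, 0) (19.7079, 15.9678)]  |A|=450.8108
7. ⊥bis P1·P6 via (14.77,16.34): [(0, 26.1587) (0, 0) (15.3701, 0) (19.0382, 13.5026)]  |A|=352.7755
8. ⊥bis P1·P7 via (13.375,12.44): [(0.7182, 25.6812) (0, 26.1587) (0, 0) (15.3701, 0) (17.5601, 8.0616)]  |A|=293.9355
9. canonical 5-gon: [(0.7182, 25.6812) (0, 26.1587) (0, 0) (15.3701, 0) (17.5601, 8.0616)]
10. shoelace: 293.9355

Area of P1's cell: 293.9355 (5 vertices)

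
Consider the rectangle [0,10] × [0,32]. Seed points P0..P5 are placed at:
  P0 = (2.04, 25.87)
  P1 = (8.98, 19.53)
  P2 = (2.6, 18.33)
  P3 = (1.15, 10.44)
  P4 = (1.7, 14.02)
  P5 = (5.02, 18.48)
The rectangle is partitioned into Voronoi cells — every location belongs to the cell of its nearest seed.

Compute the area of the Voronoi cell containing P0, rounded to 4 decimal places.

1. box [0,10]×[0,32]: [(0, 0) (10, 0) (10, 32) (0, 32)]
2. ⊥bis P0·P1 via (5.51,22.7): [(0, 16.6685) (10, 27.6149) (10, 32) (0, 32)]  |A|=98.5826
3. ⊥bis P0·P2 via (2.32,22.1): [(0, 21.9277) (5.1542, 22.3105) (10, 27.6149) (10, 32) (0, 32)]  |A|=85.0294
4. ⊥bis P0·P3 via (1.595,18.155): [(0, 21.9277) (5.1542, 22.3105) (10, 27.6149) (10, 32) (0, 32)]  |A|=85.0294
5. ⊥bis P0·P4 via (1.87,19.945): [(0, 21.9277) (5.1542, 22.3105) (10, 27.6149) (10, 32) (0, 32)]  |A|=85.0294
6. ⊥bis P0·P5 via (3.53,22.175): [(0, 21.9277) (3.5752, 22.1932) (5.9055, 23.1329) (10, 27.6149) (10, 32) (0, 32)]  |A|=84.4242
7. canonical 6-gon: [(0, 21.9277) (3.5752, 22.1932) (5.9055, 23.1329) (10, 27.6149) (10, 32) (0, 32)]
8. shoelace: 84.4242

Area of P0's cell: 84.4242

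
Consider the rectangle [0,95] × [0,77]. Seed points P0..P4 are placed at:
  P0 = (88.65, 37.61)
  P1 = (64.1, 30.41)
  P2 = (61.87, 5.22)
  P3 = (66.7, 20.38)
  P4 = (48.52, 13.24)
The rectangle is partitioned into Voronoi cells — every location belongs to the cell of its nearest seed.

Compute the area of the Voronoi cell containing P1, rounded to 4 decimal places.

1. box [0,95]×[0,77]: [(0, 0) (95, 0) (95, 77) (0, 77)]
2. ⊥bis P1·P0 via (76.375,34.01): [(0, 0) (86.3494, 0) (63.7669, 77) (0, 77)]  |A|=5779.4796
3. ⊥bis P1·P2 via (62.985,17.815): [(0, 23.3909) (81.6082, 16.1663) (63.7669, 77) (0, 77)]  |A|=4127.0588
4. ⊥bis P1·P3 via (65.4,25.395): [(0, 23.3909) (42.9879, 19.5853) (77.9477, 28.6476) (63.7669, 77) (0, 77)]  |A|=3892.3009
5. ⊥bis P1·P4 via (56.31,21.825): [(0, 72.9205) (55.2697, 22.769) (77.9477, 28.6476) (63.7669, 77) (0, 77)]  |A|=2431.758
6. canonical 5-gon: [(0, 72.9205) (55.2697, 22.769) (77.9477, 28.6476) (63.7669, 77) (0, 77)]
7. shoelace: 2431.758

Area of P1's cell: 2431.7580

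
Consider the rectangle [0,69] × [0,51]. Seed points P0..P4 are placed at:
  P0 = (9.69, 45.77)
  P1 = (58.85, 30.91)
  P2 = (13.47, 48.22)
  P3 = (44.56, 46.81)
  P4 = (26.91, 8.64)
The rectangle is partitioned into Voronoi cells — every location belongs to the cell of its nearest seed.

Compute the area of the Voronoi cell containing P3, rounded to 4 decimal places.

1. box [0,69]×[0,51]: [(0, 0) (69, 0) (69, 51) (0, 51)]
2. ⊥bis P3·P0 via (27.125,46.29): [(28.5056, 0) (69, 0) (69, 51) (26.9845, 51)]  |A|=2104.0018
3. ⊥bis P3·P1 via (51.705,38.86): [(27.9825, 17.5396) (65.2128, 51) (26.9845, 51)]  |A|=639.5666
4. ⊥bis P3·P2 via (29.015,47.515): [(27.8528, 21.8884) (27.9825, 17.5396) (65.2128, 51) (29.1731, 51)]  |A|=607.7109
5. ⊥bis P3·P4 via (35.735,27.725): [(28.2739, 31.175) (38.0991, 26.6318) (65.2128, 51) (29.1731, 51)]  |A|=538.5454
6. canonical 4-gon: [(28.2739, 31.175) (38.0991, 26.6318) (65.2128, 51) (29.1731, 51)]
7. shoelace: 538.5454

Area of P3's cell: 538.5454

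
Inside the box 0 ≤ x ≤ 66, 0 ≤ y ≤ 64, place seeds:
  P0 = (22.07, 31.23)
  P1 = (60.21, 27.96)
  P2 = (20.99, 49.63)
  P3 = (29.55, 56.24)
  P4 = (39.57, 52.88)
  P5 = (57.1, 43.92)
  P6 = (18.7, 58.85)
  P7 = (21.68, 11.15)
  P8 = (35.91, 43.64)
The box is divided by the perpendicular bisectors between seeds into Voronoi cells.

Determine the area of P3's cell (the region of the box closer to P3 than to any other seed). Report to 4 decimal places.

Area of P3's cell: 151.0098

1. box [0,66]×[0,64]: [(0, 0) (66, 0) (66, 64) (0, 64)]
2. ⊥bis P3·P0 via (25.81,43.735): [(0, 51.4543) (66, 31.715) (66, 64) (0, 64)]  |A|=1479.4156
3. ⊥bis P3·P1 via (44.88,42.1): [(0, 51.4543) (41.9387, 38.9112) (65.08, 64) (0, 64)]  |A|=1079.4654
4. ⊥bis P3·P2 via (25.27,52.935): [(34.3455, 41.1822) (41.9387, 38.9112) (65.08, 64) (16.7256, 64)]  |A|=673.1997
5. ⊥bis P3·P4 via (34.56,54.56): [(31.3673, 45.0389) (37.7255, 64) (16.7256, 64)]  |A|=199.0898
6. ⊥bis P3·P5 via (43.325,50.08): [(31.3673, 45.0389) (37.7255, 64) (16.7256, 64)]  |A|=199.0898
7. ⊥bis P3·P6 via (24.125,57.545): [(23.5514, 55.1606) (31.3673, 45.0389) (37.7255, 64) (25.6778, 64)]  |A|=159.524
8. ⊥bis P3·P7 via (25.615,33.695): [(23.5514, 55.1606) (31.3673, 45.0389) (37.7255, 64) (25.6778, 64)]  |A|=159.524
9. ⊥bis P3·P8 via (32.73,49.94): [(23.5514, 55.1606) (29.0263, 48.0705) (33.068, 50.1106) (37.7255, 64) (25.6778, 64)]  |A|=151.0098
10. canonical 5-gon: [(23.5514, 55.1606) (29.0263, 48.0705) (33.068, 50.1106) (37.7255, 64) (25.6778, 64)]
11. shoelace: 151.0098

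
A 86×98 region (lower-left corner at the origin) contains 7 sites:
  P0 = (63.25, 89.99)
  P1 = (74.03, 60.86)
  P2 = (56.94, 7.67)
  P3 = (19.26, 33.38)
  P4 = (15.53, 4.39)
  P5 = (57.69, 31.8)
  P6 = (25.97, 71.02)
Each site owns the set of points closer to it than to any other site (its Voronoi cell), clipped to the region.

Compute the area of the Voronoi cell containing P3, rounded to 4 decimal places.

Area of P3's cell: 1309.3927

1. box [0,86]×[0,98]: [(0, 0) (86, 0) (86, 98) (0, 98)]
2. ⊥bis P3·P0 via (41.255,61.685): [(0, 93.7431) (0, 0) (86, 0) (86, 26.9149)]  |A|=5188.2949
3. ⊥bis P3·P1 via (46.645,47.12): [(38.1117, 64.1275) (0, 93.7431) (0, 0) (70.2867, 0)]  |A|=4040.013
4. ⊥bis P3·P2 via (38.1,20.525): [(50.7135, 39.0111) (38.1117, 64.1275) (0, 93.7431) (0, 0) (24.0953, 0)]  |A|=3139.0236
5. ⊥bis P3·P4 via (17.395,18.885): [(35.4003, 16.5683) (50.7135, 39.0111) (38.1117, 64.1275) (0, 93.7431) (0, 21.1231)]  |A|=2565.5317
6. ⊥bis P3·P5 via (38.475,32.59): [(35.4003, 16.5683) (37.9712, 20.3362) (39.6459, 61.0698) (38.1117, 64.1275) (0, 93.7431) (0, 21.1231)]  |A|=2321.6493
7. ⊥bis P3·P6 via (22.615,52.2): [(35.4003, 16.5683) (37.9712, 20.3362) (39.16, 49.2506) (0, 56.2315) (0, 21.1231)]  |A|=1309.3927
8. canonical 5-gon: [(35.4003, 16.5683) (37.9712, 20.3362) (39.16, 49.2506) (0, 56.2315) (0, 21.1231)]
9. shoelace: 1309.3927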